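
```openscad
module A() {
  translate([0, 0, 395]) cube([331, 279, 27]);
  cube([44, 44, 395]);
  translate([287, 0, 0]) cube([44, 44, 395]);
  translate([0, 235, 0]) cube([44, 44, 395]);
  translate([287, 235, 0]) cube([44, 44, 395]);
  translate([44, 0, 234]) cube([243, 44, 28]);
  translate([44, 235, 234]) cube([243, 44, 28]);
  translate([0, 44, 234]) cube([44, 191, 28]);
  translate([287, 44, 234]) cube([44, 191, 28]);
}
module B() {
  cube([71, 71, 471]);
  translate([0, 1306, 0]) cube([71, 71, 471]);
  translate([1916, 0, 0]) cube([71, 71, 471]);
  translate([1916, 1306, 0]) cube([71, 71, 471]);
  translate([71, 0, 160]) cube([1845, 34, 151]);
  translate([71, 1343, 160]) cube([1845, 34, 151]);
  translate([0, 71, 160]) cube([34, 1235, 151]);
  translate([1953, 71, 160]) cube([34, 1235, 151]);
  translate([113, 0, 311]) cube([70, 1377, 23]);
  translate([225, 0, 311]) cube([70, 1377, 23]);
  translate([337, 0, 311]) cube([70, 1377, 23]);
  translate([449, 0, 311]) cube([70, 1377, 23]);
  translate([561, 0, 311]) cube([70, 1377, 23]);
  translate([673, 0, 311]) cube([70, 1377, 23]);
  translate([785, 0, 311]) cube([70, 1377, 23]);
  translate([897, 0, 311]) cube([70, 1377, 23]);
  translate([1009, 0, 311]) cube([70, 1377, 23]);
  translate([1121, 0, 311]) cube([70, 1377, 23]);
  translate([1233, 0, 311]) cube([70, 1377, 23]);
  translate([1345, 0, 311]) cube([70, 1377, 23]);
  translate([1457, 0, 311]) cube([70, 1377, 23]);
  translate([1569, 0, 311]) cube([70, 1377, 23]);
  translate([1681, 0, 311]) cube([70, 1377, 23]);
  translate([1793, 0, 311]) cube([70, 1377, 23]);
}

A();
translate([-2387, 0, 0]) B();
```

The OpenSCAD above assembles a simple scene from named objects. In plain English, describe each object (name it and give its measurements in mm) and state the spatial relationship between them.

A is a simple wooden stool: a rectangular seat 331 mm (x) by 279 mm (y), 27 mm thick, top face at z = 422 mm, on four square legs, each 44×44 mm in cross-section. The legs rest on z = 0, each flush with a corner of the seat. Four stretchers, 44 mm wide and 28 mm tall, connect adjacent legs with their undersides at z = 234 mm, each running between the inner faces of the legs it joins and aligned with the legs' outer faces on the other axis.

B is a bed frame 1987 mm long (x) by 1377 mm wide (y). Four 71×71 mm corner posts, 471 mm tall, at the corners of the footprint. Four rails of 34 mm thickness and 151 mm height run between adjacent posts with their undersides at z = 160 mm, their outer faces flush with the outside of the frame (the two x-running rails run between the posts' inner faces; the two y-running rails run between the posts' inner faces). 16 slats, each 70 mm wide (x) and 23 mm thick, lie across the top of the two x-running rails, running the full 1377 mm width of the frame in y; the slats are evenly spaced along x between the inner faces of the end posts with equal gaps (rounded down to the nearest mm) at the −x end and between each pair — any rounding remainder accumulates at the +x end.

The bed frame is on the floor beside the stool on its −x side.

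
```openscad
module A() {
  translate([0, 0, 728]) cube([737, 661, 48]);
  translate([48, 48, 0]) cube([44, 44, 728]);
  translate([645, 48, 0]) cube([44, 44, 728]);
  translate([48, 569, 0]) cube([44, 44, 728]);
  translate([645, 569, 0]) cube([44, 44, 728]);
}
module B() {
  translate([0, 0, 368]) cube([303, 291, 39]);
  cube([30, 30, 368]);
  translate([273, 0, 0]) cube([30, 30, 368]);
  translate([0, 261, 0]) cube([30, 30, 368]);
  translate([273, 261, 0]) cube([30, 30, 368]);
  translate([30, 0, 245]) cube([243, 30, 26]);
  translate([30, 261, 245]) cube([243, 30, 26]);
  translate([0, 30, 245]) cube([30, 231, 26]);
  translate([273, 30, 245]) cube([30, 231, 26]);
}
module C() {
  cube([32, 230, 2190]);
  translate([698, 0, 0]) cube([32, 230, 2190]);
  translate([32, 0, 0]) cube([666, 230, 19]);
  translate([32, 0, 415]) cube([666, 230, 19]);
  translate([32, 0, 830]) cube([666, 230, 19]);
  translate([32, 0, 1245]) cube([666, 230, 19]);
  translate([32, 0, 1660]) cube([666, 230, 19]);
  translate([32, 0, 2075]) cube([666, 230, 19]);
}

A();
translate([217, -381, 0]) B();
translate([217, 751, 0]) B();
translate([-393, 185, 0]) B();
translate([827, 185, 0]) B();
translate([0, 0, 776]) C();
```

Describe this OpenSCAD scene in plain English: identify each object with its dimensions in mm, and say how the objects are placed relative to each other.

A is a rectangular dining table. The top is 737×661×48 mm with its upper surface at z = 776 mm. It stands on four 44×44 mm square legs, each inset 48 mm from the nearest pair of top edges, running from the floor to the underside of the top.

B is a four-legged stool. The seat is 303×291 mm, 39 mm thick, top at z = 407 mm. It stands on four square legs, each 30×30 mm in cross-section, from z = 0 to the seat underside, each flush with a corner of the seat. Four stretchers, 30 mm wide and 26 mm tall, connect adjacent legs with their undersides at z = 245 mm, each running between the inner faces of the legs it joins and aligned with the legs' outer faces on the other axis.

C is an open bookshelf. Two side panels, each 32 mm thick, 230 mm deep and 2190 mm tall, stand 730 mm apart (outside-to-outside). Between them sit 6 shelves, each 19 mm thick and 230 mm deep, spanning the full gap between the sides. The bottom shelf rests on the floor (its underside at z = 0) and the clear gap between one shelf's top and the next shelf's underside is 396 mm.

Four stools sit around the table at the −y, +y, −x, +x sides. The bookshelf is on top of the table.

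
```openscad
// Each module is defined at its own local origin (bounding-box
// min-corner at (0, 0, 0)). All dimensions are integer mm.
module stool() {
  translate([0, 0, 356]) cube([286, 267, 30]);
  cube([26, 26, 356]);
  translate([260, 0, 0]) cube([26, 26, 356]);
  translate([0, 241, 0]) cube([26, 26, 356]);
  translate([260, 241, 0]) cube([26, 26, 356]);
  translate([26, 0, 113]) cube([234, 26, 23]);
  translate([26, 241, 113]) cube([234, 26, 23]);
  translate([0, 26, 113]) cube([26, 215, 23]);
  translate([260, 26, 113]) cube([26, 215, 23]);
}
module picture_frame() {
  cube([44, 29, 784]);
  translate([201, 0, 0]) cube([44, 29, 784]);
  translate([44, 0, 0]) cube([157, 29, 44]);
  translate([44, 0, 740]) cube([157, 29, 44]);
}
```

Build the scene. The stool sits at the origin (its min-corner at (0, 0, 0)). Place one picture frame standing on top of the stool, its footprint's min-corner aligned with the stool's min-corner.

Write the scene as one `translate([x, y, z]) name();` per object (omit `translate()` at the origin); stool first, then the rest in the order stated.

stool();
translate([0, 0, 386]) picture_frame();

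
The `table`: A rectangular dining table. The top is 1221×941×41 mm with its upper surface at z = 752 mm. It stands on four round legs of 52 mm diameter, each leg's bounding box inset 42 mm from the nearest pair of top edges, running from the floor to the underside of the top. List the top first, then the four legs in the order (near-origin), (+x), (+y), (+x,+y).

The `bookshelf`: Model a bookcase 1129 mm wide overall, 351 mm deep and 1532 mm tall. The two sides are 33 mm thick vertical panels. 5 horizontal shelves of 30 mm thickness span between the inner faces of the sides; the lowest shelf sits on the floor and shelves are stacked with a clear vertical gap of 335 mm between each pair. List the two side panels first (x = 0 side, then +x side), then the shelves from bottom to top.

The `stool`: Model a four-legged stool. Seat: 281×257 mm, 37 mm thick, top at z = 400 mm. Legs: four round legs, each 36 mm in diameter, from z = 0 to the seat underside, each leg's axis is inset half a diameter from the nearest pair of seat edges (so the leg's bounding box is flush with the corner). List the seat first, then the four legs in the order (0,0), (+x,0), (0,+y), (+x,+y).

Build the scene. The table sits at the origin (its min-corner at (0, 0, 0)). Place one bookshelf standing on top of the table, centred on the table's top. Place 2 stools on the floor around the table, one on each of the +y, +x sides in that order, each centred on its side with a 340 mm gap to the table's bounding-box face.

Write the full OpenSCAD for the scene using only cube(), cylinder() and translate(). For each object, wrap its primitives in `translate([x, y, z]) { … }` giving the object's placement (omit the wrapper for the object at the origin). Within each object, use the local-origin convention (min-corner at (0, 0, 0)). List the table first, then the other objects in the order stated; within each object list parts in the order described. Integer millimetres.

translate([0, 0, 711]) cube([1221, 941, 41]);
translate([68, 68, 0]) cylinder(h = 711, r = 26);
translate([1153, 68, 0]) cylinder(h = 711, r = 26);
translate([68, 873, 0]) cylinder(h = 711, r = 26);
translate([1153, 873, 0]) cylinder(h = 711, r = 26);
translate([46, 295, 752]) {
  cube([33, 351, 1532]);
  translate([1096, 0, 0]) cube([33, 351, 1532]);
  translate([33, 0, 0]) cube([1063, 351, 30]);
  translate([33, 0, 365]) cube([1063, 351, 30]);
  translate([33, 0, 730]) cube([1063, 351, 30]);
  translate([33, 0, 1095]) cube([1063, 351, 30]);
  translate([33, 0, 1460]) cube([1063, 351, 30]);
}
translate([470, 1281, 0]) {
  translate([0, 0, 363]) cube([281, 257, 37]);
  translate([18, 18, 0]) cylinder(h = 363, r = 18);
  translate([263, 18, 0]) cylinder(h = 363, r = 18);
  translate([18, 239, 0]) cylinder(h = 363, r = 18);
  translate([263, 239, 0]) cylinder(h = 363, r = 18);
}
translate([1561, 342, 0]) {
  translate([0, 0, 363]) cube([281, 257, 37]);
  translate([18, 18, 0]) cylinder(h = 363, r = 18);
  translate([263, 18, 0]) cylinder(h = 363, r = 18);
  translate([18, 239, 0]) cylinder(h = 363, r = 18);
  translate([263, 239, 0]) cylinder(h = 363, r = 18);
}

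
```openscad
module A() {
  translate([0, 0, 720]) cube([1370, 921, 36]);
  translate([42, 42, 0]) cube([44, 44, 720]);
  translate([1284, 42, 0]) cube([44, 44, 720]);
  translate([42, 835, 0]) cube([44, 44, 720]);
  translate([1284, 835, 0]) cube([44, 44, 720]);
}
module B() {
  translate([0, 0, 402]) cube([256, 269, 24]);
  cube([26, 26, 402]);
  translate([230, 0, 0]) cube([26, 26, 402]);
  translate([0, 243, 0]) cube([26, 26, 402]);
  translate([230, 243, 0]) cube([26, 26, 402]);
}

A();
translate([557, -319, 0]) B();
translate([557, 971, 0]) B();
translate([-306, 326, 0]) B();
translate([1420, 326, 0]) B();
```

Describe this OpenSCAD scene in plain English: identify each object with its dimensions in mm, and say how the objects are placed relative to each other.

A is a rectangular dining table. The top is 1370×921×36 mm with its upper surface at z = 756 mm. It stands on four 44×44 mm square legs, each inset 42 mm from the nearest pair of top edges, running from the floor to the underside of the top.

B is a four-legged stool. The seat is a 256×269×24 mm slab whose top surface is at z = 426 mm; four square legs, each 26×26 mm in cross-section, run from the floor (z = 0) to the underside of the seat, each flush with a corner of the seat.

Four stools sit around the table at the −y, +y, −x, +x sides.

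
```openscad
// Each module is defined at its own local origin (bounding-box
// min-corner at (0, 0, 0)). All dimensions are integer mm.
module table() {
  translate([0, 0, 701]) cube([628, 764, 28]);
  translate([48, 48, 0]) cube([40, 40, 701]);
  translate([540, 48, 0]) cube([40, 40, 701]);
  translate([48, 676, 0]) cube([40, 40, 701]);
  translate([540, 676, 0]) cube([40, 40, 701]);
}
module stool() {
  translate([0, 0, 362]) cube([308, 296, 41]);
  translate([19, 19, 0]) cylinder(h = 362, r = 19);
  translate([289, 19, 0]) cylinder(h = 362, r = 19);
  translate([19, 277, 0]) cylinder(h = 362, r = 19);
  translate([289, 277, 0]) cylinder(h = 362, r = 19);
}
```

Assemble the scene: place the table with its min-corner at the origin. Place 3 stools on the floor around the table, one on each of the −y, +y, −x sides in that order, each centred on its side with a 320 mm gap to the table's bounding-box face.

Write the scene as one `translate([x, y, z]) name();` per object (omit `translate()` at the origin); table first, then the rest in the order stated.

table();
translate([160, -616, 0]) stool();
translate([160, 1084, 0]) stool();
translate([-628, 234, 0]) stool();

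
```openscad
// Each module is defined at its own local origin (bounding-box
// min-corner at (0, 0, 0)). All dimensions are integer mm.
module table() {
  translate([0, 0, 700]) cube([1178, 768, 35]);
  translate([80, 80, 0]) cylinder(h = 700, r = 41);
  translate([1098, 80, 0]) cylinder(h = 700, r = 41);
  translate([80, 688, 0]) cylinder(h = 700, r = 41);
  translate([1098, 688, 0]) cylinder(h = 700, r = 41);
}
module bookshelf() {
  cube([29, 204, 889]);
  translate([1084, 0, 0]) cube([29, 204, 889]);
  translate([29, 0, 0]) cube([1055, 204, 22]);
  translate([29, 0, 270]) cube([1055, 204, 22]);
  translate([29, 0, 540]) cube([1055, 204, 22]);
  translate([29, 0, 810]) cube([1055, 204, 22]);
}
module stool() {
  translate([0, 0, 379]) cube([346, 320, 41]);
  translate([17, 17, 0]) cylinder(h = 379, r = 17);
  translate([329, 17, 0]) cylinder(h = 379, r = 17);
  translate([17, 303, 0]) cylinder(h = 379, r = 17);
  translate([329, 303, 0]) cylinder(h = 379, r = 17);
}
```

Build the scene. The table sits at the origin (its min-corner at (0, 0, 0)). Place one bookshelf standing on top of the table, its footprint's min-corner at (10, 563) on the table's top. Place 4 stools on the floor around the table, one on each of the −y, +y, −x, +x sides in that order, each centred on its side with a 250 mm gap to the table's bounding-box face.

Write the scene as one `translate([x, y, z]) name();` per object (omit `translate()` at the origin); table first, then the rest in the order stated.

table();
translate([10, 563, 735]) bookshelf();
translate([416, -570, 0]) stool();
translate([416, 1018, 0]) stool();
translate([-596, 224, 0]) stool();
translate([1428, 224, 0]) stool();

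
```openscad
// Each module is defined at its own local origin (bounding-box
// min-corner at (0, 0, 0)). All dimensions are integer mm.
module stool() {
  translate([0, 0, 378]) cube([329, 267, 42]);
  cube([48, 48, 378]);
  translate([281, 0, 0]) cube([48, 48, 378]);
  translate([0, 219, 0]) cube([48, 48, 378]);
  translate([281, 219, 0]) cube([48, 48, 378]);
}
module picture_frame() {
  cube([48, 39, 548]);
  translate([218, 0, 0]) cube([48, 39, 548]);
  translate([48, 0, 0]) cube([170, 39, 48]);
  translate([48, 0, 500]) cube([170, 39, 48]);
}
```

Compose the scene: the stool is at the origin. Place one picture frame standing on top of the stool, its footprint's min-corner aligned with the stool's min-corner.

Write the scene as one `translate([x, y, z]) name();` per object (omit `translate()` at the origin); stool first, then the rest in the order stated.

stool();
translate([0, 0, 420]) picture_frame();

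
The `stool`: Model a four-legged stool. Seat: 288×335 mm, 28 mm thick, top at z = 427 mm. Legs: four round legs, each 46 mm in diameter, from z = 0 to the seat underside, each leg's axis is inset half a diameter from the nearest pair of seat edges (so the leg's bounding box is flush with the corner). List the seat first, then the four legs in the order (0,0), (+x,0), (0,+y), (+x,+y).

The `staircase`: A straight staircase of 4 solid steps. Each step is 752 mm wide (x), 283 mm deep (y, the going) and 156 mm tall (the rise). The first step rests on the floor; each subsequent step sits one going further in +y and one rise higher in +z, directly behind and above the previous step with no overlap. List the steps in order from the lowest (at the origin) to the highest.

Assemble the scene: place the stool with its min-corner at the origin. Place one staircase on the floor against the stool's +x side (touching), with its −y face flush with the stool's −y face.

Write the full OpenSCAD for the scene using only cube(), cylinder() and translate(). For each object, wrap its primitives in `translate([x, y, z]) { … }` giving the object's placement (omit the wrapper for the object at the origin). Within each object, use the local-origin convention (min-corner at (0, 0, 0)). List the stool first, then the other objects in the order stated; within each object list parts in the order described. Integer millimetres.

translate([0, 0, 399]) cube([288, 335, 28]);
translate([23, 23, 0]) cylinder(h = 399, r = 23);
translate([265, 23, 0]) cylinder(h = 399, r = 23);
translate([23, 312, 0]) cylinder(h = 399, r = 23);
translate([265, 312, 0]) cylinder(h = 399, r = 23);
translate([288, 0, 0]) {
  cube([752, 283, 156]);
  translate([0, 283, 156]) cube([752, 283, 156]);
  translate([0, 566, 312]) cube([752, 283, 156]);
  translate([0, 849, 468]) cube([752, 283, 156]);
}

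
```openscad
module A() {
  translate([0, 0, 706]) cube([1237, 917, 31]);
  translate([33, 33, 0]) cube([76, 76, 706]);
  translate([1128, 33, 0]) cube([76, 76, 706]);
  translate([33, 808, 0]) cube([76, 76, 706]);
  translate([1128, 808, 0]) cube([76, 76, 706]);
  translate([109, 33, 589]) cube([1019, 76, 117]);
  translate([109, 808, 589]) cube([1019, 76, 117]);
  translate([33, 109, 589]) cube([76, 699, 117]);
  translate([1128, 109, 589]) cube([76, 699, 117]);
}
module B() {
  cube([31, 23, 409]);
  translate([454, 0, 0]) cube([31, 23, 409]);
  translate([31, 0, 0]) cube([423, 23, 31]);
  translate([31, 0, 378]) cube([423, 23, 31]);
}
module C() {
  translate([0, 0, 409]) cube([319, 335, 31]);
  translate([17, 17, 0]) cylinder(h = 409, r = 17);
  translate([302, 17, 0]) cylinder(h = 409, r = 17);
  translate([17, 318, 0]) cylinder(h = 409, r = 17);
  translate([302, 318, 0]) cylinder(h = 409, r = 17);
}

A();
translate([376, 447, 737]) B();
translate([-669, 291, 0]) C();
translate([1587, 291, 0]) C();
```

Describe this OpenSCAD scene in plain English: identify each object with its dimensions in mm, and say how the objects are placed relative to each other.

A is a rectangular dining table. The top is 1237×917×31 mm with its upper surface at z = 737 mm. It stands on four 76×76 mm square legs, each inset 33 mm from the nearest pair of top edges, running from the floor to the underside of the top. Four apron rails, 76 mm thick and 117 mm tall, run between adjacent legs with their top edges flush with the underside of the top and their outer faces flush with the legs' outer faces.

B is a rectangular picture frame lying in the x–z plane (depth along y). The opening is 423 mm wide (x) by 347 mm tall (z), surrounded by a border 31 mm wide on all four sides. The frame is 23 mm deep and is made of two full-height vertical stiles with two horizontal rails fitted between them.

C is a simple wooden stool: a rectangular seat 319 mm (x) by 335 mm (y), 31 mm thick, top face at z = 440 mm, on four round legs, each 34 mm in diameter. The legs rest on z = 0, each leg's axis is inset half a diameter from the nearest pair of seat edges (so the leg's bounding box is flush with the corner).

The picture frame is on top of the table, centred. Two stools sit around the table at the −x, +x sides.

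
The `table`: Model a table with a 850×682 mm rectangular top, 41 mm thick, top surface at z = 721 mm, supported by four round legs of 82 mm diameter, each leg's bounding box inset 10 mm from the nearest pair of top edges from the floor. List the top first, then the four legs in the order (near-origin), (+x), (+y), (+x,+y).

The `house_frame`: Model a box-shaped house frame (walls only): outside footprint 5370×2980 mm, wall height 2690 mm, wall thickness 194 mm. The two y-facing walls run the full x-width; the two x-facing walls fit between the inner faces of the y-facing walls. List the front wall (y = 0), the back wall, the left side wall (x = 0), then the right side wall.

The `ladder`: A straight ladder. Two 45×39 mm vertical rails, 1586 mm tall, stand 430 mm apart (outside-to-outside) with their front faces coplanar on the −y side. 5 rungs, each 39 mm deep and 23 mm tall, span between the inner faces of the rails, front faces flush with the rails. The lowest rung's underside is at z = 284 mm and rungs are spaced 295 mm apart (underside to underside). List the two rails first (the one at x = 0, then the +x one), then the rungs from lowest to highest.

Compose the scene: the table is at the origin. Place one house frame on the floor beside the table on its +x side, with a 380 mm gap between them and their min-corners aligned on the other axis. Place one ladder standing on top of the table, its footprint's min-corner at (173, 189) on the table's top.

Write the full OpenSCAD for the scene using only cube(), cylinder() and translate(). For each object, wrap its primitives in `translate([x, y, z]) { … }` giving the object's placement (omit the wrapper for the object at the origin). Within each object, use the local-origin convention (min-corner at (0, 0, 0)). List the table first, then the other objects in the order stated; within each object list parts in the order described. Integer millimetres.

translate([0, 0, 680]) cube([850, 682, 41]);
translate([51, 51, 0]) cylinder(h = 680, r = 41);
translate([799, 51, 0]) cylinder(h = 680, r = 41);
translate([51, 631, 0]) cylinder(h = 680, r = 41);
translate([799, 631, 0]) cylinder(h = 680, r = 41);
translate([1230, 0, 0]) {
  cube([5370, 194, 2690]);
  translate([0, 2786, 0]) cube([5370, 194, 2690]);
  translate([0, 194, 0]) cube([194, 2592, 2690]);
  translate([5176, 194, 0]) cube([194, 2592, 2690]);
}
translate([173, 189, 721]) {
  cube([45, 39, 1586]);
  translate([385, 0, 0]) cube([45, 39, 1586]);
  translate([45, 0, 284]) cube([340, 39, 23]);
  translate([45, 0, 579]) cube([340, 39, 23]);
  translate([45, 0, 874]) cube([340, 39, 23]);
  translate([45, 0, 1169]) cube([340, 39, 23]);
  translate([45, 0, 1464]) cube([340, 39, 23]);
}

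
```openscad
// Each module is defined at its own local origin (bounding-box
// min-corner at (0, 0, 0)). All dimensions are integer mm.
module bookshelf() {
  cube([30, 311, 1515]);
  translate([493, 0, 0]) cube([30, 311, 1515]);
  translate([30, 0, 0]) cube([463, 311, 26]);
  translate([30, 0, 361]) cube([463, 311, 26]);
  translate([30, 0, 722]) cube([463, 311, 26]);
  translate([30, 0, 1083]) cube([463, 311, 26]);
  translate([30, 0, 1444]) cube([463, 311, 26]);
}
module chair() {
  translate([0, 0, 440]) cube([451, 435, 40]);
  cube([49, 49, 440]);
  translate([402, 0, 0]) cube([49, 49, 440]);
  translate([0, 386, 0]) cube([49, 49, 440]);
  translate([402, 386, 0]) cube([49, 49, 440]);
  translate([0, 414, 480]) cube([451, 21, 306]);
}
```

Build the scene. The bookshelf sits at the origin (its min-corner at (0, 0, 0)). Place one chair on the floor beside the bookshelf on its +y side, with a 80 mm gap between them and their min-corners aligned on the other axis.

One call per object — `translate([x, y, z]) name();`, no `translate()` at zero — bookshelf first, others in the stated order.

bookshelf();
translate([0, 391, 0]) chair();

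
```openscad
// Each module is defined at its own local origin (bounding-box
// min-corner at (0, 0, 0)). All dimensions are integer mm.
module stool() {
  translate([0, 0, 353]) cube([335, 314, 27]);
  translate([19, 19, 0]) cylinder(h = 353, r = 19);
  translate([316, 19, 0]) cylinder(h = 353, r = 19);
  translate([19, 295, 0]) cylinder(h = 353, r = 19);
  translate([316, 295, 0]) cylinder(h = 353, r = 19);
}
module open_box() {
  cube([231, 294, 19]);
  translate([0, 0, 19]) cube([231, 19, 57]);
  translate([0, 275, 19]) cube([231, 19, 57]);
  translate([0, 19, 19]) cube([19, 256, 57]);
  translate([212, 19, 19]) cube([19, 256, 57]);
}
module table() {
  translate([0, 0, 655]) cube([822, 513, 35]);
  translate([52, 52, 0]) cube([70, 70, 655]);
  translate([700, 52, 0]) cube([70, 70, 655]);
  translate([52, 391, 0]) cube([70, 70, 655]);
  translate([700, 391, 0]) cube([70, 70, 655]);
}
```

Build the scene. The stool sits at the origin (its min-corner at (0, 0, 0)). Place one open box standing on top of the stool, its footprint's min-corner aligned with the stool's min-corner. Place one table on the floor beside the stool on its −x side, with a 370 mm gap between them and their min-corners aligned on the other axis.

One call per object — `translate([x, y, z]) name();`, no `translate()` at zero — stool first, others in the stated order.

stool();
translate([0, 0, 380]) open_box();
translate([-1192, 0, 0]) table();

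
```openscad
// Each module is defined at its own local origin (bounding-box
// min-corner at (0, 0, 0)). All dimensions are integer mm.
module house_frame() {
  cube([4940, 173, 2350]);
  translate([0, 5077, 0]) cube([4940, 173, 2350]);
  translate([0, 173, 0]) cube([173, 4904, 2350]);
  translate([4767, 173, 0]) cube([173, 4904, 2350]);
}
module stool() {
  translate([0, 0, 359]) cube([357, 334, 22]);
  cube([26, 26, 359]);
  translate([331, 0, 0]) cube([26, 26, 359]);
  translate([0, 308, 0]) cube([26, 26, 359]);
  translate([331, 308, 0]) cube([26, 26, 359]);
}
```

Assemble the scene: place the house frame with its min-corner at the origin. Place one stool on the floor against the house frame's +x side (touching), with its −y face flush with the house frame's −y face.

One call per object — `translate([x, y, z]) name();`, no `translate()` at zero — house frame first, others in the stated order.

house_frame();
translate([4940, 0, 0]) stool();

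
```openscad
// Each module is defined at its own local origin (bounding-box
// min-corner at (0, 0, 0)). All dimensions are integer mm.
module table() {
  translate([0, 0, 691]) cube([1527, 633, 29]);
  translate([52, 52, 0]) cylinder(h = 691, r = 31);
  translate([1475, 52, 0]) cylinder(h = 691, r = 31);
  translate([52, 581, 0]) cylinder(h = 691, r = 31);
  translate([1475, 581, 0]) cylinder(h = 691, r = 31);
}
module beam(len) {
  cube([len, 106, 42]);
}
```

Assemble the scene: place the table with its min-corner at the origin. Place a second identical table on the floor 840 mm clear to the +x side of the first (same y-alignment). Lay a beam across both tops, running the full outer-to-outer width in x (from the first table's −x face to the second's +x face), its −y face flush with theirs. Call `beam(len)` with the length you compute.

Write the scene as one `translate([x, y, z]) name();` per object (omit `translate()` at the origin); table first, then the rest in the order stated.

table();
translate([2367, 0, 0]) table();
translate([0, 0, 720]) beam(3894);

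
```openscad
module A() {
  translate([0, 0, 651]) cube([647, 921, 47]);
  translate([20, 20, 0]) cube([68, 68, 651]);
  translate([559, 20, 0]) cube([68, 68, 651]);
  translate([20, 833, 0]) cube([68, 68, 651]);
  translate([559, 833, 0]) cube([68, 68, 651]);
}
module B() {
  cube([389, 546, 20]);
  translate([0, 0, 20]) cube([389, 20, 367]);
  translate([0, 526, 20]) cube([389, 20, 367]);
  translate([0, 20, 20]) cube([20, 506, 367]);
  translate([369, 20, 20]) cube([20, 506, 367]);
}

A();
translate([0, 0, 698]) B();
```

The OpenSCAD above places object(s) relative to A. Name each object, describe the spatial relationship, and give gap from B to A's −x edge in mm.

The open box's min-x is at 0; the table's min-x is 0; gap = 0 mm.

A is a table. B is an open box. The open box is on top of the table. The gap from the open box to the table's −x edge is 0 mm.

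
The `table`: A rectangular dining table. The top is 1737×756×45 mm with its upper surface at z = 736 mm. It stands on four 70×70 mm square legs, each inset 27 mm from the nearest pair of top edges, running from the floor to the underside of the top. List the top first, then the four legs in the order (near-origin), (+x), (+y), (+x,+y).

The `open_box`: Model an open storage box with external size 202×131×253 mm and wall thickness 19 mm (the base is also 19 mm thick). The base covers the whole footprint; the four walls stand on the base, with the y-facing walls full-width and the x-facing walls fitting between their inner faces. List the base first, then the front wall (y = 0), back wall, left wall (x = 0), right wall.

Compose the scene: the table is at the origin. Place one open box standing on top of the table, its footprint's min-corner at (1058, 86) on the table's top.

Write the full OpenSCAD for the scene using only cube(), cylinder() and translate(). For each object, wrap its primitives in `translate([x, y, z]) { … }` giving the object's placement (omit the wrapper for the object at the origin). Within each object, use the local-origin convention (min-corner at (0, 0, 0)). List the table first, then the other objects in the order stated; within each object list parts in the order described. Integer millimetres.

translate([0, 0, 691]) cube([1737, 756, 45]);
translate([27, 27, 0]) cube([70, 70, 691]);
translate([1640, 27, 0]) cube([70, 70, 691]);
translate([27, 659, 0]) cube([70, 70, 691]);
translate([1640, 659, 0]) cube([70, 70, 691]);
translate([1058, 86, 736]) {
  cube([202, 131, 19]);
  translate([0, 0, 19]) cube([202, 19, 234]);
  translate([0, 112, 19]) cube([202, 19, 234]);
  translate([0, 19, 19]) cube([19, 93, 234]);
  translate([183, 19, 19]) cube([19, 93, 234]);
}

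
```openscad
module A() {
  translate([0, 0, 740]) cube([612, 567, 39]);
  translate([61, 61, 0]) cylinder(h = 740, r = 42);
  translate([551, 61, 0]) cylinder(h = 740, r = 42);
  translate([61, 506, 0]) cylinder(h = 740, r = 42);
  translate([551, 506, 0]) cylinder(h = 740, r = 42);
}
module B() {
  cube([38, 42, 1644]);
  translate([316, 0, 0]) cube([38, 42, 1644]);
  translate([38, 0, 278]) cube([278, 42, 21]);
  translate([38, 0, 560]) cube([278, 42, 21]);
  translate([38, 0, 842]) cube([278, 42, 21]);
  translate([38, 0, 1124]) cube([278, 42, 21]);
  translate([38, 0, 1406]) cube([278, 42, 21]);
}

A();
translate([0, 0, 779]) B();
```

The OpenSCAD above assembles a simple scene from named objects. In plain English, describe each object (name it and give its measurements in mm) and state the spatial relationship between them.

A is a rectangular dining table. The top is 612×567×39 mm with its upper surface at z = 779 mm. It stands on four round legs of 84 mm diameter, each leg's bounding box inset 19 mm from the nearest pair of top edges, running from the floor to the underside of the top.

B is a straight ladder. Two 38×42 mm vertical rails, 1644 mm tall, stand 354 mm apart (outside-to-outside) with their front faces coplanar on the −y side. 5 rungs, each 42 mm deep and 21 mm tall, span between the inner faces of the rails, front faces flush with the rails. The lowest rung's underside is at z = 278 mm and rungs are spaced 282 mm apart (underside to underside).

The ladder is on top of the table.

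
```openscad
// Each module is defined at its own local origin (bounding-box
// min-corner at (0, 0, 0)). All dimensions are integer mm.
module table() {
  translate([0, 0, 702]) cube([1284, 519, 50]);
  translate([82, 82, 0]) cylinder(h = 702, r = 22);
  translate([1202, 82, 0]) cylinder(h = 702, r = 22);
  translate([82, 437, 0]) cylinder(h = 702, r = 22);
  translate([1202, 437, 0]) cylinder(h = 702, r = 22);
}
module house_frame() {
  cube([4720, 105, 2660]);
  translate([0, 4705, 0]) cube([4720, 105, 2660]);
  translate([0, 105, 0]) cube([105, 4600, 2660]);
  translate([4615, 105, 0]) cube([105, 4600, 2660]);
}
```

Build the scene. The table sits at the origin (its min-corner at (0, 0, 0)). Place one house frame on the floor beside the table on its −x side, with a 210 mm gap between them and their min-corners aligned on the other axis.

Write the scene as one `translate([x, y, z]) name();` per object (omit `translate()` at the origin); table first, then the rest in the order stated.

table();
translate([-4930, 0, 0]) house_frame();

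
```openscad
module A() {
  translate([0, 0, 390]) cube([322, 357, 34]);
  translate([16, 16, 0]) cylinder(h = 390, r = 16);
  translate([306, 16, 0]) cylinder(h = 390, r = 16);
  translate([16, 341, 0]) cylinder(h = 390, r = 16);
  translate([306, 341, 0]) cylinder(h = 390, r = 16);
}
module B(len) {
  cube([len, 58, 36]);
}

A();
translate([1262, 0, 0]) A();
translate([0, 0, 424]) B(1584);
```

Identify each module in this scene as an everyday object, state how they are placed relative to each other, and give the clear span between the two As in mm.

Second stool starts at x = 1262; first ends at x = 322; clear span = 1262 − 322 = 940 mm.

A is a stool. B is a beam. A beam spans the tops of two stools. The clear span between the two stools is 940 mm.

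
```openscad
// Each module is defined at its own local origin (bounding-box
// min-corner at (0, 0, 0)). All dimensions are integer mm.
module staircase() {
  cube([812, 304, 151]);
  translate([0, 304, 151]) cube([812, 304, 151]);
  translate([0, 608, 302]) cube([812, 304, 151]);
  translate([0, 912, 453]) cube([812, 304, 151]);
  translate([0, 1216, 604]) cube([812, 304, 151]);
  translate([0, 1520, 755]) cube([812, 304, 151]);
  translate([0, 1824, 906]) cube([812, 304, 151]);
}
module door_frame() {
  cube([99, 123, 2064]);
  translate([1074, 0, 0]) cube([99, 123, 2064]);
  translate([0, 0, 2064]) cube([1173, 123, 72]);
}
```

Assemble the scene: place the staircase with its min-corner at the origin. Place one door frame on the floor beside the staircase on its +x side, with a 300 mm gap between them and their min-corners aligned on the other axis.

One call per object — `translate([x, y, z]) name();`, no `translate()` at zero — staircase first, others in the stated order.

staircase();
translate([1112, 0, 0]) door_frame();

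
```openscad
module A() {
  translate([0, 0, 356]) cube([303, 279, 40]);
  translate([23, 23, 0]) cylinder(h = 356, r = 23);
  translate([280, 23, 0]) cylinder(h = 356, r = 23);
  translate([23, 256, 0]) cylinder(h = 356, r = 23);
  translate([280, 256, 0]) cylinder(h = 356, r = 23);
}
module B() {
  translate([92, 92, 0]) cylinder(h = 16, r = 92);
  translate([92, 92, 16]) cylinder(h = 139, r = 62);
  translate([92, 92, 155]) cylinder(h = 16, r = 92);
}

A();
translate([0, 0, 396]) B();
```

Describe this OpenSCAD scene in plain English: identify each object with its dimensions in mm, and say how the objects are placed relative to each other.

A is a four-legged stool. The seat is 303×279 mm, 40 mm thick, top at z = 396 mm. It stands on four round legs, each 46 mm in diameter, from z = 0 to the seat underside, each leg's axis is inset half a diameter from the nearest pair of seat edges (so the leg's bounding box is flush with the corner).

B is a spool: two coaxial disc flanges of radius 92 mm and thickness 16 mm, joined by a core cylinder of radius 62 mm and height 139 mm. The lower flange rests on z = 0 and the three cylinders share a vertical axis.

The spool is on top of the stool.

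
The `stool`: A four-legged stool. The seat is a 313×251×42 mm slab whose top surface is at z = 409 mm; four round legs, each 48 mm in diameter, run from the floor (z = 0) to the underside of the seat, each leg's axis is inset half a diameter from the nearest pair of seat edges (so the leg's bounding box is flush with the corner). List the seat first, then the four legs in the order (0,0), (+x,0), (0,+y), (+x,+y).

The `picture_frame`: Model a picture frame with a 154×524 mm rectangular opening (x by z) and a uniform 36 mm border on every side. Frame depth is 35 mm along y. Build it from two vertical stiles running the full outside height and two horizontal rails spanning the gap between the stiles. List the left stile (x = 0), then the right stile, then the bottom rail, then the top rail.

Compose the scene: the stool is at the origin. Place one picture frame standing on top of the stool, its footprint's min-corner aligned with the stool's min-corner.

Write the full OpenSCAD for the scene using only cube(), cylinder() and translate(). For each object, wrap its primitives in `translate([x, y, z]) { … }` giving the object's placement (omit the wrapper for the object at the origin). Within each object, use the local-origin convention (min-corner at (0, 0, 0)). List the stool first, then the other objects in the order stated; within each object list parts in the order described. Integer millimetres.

translate([0, 0, 367]) cube([313, 251, 42]);
translate([24, 24, 0]) cylinder(h = 367, r = 24);
translate([289, 24, 0]) cylinder(h = 367, r = 24);
translate([24, 227, 0]) cylinder(h = 367, r = 24);
translate([289, 227, 0]) cylinder(h = 367, r = 24);
translate([0, 0, 409]) {
  cube([36, 35, 596]);
  translate([190, 0, 0]) cube([36, 35, 596]);
  translate([36, 0, 0]) cube([154, 35, 36]);
  translate([36, 0, 560]) cube([154, 35, 36]);
}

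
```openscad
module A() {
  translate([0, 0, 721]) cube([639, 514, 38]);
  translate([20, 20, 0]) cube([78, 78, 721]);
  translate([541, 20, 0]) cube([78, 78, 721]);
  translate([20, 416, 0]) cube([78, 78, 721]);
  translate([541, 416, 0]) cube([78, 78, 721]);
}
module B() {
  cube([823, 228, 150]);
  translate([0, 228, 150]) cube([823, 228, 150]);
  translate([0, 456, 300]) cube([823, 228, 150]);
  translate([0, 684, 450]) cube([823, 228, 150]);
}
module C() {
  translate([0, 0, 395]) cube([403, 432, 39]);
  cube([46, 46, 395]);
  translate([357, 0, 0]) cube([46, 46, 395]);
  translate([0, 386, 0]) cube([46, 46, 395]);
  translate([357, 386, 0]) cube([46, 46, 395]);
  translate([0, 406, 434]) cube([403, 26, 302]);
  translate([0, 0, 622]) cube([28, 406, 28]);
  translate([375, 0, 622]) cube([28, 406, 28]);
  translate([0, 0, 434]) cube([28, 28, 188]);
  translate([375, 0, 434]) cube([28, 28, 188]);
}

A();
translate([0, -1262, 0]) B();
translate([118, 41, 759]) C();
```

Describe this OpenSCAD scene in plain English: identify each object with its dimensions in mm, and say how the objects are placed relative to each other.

A is a table: top 639 mm (x) × 514 mm (y), 38 mm thick, upper face at z = 759 mm, on four 78×78 mm square legs, each inset 20 mm from the nearest pair of top edges, running from z = 0 to the bottom of the top.

B is a straight staircase of 4 solid steps. Each step is 823 mm wide (x), 228 mm deep (y, the going) and 150 mm tall (the rise). The first step rests on the floor; each subsequent step sits one going further in +y and one rise higher in +z, directly behind and above the previous step with no overlap.

C is a chair: 403×432 mm seat, 39 mm thick, top at z = 434 mm, on four 46 mm square corner legs flush with the seat edges. A 26 mm thick backrest slab spans the full seat width, extending 302 mm above the seat top, its back face flush with the seat's +y edge. Two armrests of 28×28 mm section run along each side from the seat's front edge to the front of the backrest, top faces 216 mm above the seat top and outer faces flush with the seat's x-edges; a 28×28 mm post under the front of each armrest stands on the seat at the front corner.

The staircase is on the floor beside the table on its −y side. The chair is on top of the table, centred.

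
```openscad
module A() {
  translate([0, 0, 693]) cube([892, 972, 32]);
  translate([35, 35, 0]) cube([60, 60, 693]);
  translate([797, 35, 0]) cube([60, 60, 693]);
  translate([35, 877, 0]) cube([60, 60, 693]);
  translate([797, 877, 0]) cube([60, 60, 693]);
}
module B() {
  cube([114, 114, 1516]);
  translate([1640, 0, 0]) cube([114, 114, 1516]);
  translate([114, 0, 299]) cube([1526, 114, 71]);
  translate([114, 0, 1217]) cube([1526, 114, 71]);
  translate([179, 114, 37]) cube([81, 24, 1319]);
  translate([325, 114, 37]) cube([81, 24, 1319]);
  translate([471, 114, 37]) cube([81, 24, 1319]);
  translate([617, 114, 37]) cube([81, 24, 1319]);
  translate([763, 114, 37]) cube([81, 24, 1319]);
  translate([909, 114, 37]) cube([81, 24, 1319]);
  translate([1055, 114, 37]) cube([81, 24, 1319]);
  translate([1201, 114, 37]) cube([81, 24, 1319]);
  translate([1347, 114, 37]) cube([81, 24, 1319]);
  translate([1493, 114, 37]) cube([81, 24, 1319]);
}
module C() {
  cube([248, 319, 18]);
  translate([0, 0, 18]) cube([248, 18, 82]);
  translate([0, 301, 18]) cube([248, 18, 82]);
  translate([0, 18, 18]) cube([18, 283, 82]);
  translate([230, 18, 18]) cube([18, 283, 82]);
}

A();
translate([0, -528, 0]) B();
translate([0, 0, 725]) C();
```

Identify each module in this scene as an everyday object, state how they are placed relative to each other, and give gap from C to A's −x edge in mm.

The open box's min-x is at 0; the table's min-x is 0; gap = 0 mm.

A is a table. B is a fence section. C is an open box. The fence section is on the floor beside the table on its −y side. The open box is on top of the table. The gap from the open box to the table's −x edge is 0 mm.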